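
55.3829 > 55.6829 False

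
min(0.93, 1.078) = 0.93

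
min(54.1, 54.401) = 54.1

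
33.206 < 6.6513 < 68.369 False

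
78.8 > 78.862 False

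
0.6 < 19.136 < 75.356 True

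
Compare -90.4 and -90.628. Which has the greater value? -90.4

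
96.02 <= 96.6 True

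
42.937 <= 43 True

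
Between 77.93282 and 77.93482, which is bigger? 77.93482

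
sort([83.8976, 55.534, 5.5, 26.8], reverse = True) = [83.8976, 55.534, 26.8, 5.5]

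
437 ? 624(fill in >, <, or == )<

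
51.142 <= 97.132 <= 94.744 False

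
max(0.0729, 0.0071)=0.0729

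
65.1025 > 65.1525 False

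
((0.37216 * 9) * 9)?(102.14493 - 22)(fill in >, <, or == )<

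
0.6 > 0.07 True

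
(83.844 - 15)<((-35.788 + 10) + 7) False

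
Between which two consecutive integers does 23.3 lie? 23 and 24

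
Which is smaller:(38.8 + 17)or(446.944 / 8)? (38.8 + 17)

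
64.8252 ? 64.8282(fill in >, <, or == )<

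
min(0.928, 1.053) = 0.928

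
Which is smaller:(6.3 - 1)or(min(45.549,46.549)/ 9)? (min(45.549,46.549)/ 9)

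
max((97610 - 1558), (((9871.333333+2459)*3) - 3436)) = 96052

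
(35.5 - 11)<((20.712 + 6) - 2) True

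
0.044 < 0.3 True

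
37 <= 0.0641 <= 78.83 False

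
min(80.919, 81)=80.919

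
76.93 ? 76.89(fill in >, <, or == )>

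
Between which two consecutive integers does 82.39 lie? 82 and 83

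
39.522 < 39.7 True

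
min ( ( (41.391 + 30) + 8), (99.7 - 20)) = 79.391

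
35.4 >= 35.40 True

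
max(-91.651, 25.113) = 25.113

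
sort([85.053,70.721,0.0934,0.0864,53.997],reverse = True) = [85.053,70.721,53.997,0.0934,0.0864]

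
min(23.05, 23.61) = 23.05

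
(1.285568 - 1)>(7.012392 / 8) False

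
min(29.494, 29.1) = 29.1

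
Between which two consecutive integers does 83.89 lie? 83 and 84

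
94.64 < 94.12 False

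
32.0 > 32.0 False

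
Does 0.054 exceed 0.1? No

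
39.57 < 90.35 True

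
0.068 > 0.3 False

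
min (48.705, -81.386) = -81.386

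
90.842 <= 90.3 False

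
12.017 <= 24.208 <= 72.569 True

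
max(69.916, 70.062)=70.062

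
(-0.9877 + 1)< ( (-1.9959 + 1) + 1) False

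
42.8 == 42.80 True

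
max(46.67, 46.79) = 46.79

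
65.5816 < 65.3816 False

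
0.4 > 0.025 True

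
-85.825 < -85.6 True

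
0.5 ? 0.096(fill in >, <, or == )>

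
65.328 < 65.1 False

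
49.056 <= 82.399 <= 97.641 True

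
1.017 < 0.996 False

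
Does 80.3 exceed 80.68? No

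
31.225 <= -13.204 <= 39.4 False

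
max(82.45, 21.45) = 82.45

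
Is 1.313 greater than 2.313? No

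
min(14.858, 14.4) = 14.4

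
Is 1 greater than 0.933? Yes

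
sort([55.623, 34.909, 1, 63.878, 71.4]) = [1, 34.909, 55.623, 63.878, 71.4]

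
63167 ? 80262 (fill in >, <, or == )<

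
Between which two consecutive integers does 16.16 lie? 16 and 17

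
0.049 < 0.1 True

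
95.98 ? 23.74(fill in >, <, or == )>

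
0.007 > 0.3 False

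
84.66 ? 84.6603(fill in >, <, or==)<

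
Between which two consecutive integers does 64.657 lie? 64 and 65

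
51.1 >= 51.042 True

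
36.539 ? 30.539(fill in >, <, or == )>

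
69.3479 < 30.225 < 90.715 False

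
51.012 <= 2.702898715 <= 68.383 False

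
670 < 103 False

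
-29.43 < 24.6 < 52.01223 True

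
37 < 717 True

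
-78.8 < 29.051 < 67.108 True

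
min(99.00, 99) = 99.00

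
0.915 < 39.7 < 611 True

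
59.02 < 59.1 True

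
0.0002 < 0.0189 True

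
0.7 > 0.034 True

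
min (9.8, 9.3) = 9.3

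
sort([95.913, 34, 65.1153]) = [34, 65.1153, 95.913]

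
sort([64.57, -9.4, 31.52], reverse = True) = [64.57, 31.52, -9.4]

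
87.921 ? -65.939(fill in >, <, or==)>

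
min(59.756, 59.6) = 59.6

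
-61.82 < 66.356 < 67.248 True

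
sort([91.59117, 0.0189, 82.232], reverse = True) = [91.59117, 82.232, 0.0189]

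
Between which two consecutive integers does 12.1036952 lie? 12 and 13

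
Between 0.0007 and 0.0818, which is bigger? 0.0818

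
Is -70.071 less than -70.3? No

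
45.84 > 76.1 False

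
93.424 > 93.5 False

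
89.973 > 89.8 True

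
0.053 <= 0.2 True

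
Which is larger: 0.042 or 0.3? 0.3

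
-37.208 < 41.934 True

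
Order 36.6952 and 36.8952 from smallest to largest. 36.6952, 36.8952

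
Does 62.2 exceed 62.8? No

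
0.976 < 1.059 True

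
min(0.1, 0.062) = 0.062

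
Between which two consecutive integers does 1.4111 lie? 1 and 2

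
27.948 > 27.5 True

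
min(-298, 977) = -298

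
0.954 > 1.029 False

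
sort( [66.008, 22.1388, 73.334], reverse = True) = [73.334, 66.008, 22.1388]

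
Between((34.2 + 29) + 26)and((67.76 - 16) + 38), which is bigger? ((67.76 - 16) + 38)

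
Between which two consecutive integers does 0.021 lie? 0 and 1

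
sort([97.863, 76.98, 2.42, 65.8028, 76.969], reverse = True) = [97.863, 76.98, 76.969, 65.8028, 2.42]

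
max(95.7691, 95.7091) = 95.7691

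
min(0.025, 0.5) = 0.025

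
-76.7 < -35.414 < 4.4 True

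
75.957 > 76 False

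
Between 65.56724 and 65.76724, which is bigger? 65.76724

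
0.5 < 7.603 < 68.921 True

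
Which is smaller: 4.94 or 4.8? 4.8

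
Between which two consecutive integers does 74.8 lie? 74 and 75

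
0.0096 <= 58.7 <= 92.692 True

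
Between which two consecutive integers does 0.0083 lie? 0 and 1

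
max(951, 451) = 951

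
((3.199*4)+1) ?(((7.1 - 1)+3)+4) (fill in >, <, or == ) >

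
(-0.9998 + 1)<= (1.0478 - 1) True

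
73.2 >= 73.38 False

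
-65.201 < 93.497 True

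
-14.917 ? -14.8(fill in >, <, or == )<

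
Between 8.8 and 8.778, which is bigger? 8.8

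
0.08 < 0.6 True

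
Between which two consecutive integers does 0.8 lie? 0 and 1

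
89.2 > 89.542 False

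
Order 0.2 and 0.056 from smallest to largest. 0.056, 0.2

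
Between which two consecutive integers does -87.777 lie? -88 and -87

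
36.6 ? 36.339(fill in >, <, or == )>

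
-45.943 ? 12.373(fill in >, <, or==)<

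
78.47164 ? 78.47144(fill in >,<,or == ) >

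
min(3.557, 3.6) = 3.557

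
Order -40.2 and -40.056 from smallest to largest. -40.2,-40.056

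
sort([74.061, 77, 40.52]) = [40.52, 74.061, 77]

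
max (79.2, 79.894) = 79.894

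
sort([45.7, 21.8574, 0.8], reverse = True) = [45.7, 21.8574, 0.8]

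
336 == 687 False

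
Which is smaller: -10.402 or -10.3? -10.402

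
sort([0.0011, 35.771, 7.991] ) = [0.0011, 7.991, 35.771]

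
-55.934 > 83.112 False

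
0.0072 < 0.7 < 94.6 True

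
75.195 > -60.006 True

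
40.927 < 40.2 False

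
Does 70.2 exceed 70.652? No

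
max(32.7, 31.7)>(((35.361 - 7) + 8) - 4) True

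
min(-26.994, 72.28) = -26.994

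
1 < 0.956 False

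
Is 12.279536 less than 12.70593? Yes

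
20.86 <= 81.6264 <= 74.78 False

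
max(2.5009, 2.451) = 2.5009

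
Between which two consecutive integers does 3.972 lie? 3 and 4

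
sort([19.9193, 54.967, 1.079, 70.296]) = [1.079, 19.9193, 54.967, 70.296]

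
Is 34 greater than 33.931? Yes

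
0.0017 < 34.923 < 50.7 True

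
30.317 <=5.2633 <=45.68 False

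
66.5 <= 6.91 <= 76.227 False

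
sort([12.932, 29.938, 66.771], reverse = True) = [66.771, 29.938, 12.932]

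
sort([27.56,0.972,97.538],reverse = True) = [97.538,27.56,0.972]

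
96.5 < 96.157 False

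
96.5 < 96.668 True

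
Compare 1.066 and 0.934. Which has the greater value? 1.066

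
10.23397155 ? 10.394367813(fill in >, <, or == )<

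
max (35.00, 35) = 35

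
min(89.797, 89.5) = 89.5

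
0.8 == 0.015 False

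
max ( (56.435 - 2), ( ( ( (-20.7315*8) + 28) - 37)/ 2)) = 54.435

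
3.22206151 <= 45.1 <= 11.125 False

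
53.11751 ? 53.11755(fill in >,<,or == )<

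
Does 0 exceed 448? No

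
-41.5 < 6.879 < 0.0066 False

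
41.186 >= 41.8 False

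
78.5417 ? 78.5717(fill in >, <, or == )<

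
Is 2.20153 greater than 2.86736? No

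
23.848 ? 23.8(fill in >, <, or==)>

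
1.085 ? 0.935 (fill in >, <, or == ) >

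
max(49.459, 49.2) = 49.459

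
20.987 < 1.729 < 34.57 False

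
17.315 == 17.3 False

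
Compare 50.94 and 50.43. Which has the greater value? 50.94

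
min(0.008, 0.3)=0.008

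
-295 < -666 False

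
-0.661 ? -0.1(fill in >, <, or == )<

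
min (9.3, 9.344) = 9.3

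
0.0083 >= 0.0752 False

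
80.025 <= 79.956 False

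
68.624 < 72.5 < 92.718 True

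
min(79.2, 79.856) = 79.2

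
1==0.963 False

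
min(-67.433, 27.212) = -67.433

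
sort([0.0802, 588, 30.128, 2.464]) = [0.0802, 2.464, 30.128, 588]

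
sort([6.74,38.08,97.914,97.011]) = [6.74,38.08,97.011,97.914]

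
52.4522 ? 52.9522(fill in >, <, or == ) <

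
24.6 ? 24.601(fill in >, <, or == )<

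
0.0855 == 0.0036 False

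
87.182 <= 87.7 True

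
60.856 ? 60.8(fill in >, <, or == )>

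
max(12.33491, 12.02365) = 12.33491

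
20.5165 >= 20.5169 False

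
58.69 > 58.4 True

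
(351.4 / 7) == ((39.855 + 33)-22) False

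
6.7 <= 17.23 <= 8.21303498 False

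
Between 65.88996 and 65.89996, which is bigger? 65.89996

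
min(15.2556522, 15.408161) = 15.2556522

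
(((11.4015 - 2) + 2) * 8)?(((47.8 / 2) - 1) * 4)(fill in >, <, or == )<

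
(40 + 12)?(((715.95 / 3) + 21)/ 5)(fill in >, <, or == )>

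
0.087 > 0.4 False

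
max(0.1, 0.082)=0.1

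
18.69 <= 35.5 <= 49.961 True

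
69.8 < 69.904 True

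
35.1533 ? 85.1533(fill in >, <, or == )<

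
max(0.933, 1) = 1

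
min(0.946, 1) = 0.946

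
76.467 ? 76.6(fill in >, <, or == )<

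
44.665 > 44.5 True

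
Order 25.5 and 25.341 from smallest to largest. 25.341, 25.5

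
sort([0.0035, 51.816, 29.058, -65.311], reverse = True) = [51.816, 29.058, 0.0035, -65.311]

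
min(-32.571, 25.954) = -32.571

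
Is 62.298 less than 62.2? No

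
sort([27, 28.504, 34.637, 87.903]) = [27, 28.504, 34.637, 87.903]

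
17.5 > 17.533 False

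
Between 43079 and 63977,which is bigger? 63977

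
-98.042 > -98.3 True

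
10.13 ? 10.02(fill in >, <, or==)>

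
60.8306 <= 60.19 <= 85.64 False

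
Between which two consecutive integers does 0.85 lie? 0 and 1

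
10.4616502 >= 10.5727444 False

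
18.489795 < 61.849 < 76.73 True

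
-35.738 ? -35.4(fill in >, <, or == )<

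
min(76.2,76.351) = 76.2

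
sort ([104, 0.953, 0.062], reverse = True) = [104, 0.953, 0.062]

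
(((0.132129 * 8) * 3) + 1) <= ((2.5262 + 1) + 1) True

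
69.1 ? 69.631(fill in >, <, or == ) <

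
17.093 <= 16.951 False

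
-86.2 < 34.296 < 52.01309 True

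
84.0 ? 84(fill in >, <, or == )==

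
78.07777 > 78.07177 True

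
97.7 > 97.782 False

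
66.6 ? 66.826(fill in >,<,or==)<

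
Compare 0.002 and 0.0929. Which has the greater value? 0.0929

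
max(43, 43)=43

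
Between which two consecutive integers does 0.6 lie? 0 and 1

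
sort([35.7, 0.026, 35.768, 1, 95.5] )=[0.026, 1, 35.7, 35.768, 95.5]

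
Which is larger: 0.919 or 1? 1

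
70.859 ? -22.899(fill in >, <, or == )>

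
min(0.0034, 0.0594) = 0.0034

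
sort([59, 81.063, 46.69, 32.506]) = [32.506, 46.69, 59, 81.063]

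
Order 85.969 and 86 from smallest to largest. 85.969, 86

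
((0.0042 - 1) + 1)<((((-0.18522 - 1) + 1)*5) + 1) True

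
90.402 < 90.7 True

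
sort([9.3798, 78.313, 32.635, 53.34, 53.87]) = [9.3798, 32.635, 53.34, 53.87, 78.313]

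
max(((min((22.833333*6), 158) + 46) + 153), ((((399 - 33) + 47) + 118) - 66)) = 465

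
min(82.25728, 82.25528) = 82.25528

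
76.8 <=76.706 False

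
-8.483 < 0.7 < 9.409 True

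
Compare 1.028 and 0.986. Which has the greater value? 1.028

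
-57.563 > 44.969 False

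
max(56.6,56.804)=56.804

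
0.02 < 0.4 True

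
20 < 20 False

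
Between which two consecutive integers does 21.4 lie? 21 and 22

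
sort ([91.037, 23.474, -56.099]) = [-56.099, 23.474, 91.037]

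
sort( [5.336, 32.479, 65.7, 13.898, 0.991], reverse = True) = [65.7, 32.479, 13.898, 5.336, 0.991]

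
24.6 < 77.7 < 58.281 False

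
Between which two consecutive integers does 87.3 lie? 87 and 88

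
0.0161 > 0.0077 True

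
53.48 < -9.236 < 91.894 False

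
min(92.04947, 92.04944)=92.04944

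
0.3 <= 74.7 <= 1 False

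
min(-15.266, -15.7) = -15.7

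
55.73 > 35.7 True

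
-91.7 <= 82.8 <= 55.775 False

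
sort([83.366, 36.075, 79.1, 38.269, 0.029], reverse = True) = [83.366, 79.1, 38.269, 36.075, 0.029]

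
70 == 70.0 True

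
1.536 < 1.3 False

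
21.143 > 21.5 False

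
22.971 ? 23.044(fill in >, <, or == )<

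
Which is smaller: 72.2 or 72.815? 72.2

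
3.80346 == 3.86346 False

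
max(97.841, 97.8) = 97.841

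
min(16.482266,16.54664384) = 16.482266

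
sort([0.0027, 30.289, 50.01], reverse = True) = [50.01, 30.289, 0.0027]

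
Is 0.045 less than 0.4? Yes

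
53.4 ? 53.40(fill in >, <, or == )==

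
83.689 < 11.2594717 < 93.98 False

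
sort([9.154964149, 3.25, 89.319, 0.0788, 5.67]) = [0.0788, 3.25, 5.67, 9.154964149, 89.319]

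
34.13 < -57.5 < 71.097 False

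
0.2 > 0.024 True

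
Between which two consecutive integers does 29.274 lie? 29 and 30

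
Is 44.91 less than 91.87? Yes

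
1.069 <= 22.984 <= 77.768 True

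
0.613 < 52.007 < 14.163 False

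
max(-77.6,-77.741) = -77.6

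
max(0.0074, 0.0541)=0.0541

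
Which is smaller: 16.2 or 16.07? 16.07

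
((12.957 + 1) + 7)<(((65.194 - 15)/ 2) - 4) True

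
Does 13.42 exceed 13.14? Yes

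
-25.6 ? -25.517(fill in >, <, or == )<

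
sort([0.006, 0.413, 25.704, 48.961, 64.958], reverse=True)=[64.958, 48.961, 25.704, 0.413, 0.006]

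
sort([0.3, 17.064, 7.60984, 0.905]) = [0.3, 0.905, 7.60984, 17.064]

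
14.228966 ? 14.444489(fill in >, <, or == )<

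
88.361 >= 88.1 True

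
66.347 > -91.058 True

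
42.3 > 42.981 False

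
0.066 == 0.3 False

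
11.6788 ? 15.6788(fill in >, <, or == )<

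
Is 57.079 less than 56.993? No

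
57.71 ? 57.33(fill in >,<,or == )>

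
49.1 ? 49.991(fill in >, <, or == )<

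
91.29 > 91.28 True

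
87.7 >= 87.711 False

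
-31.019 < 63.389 True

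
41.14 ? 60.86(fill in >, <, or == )<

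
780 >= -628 True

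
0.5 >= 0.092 True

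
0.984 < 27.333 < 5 False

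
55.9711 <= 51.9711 False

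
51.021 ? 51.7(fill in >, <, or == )<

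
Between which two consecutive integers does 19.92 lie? 19 and 20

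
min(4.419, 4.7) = 4.419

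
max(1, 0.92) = 1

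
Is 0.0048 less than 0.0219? Yes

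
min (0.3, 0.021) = 0.021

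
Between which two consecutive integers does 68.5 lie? 68 and 69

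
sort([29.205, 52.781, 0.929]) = [0.929, 29.205, 52.781]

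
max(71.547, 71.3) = 71.547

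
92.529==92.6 False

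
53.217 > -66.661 True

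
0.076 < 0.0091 False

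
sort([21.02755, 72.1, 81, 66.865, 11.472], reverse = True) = [81, 72.1, 66.865, 21.02755, 11.472]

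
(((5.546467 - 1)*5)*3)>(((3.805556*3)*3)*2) False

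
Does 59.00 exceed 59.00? No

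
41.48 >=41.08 True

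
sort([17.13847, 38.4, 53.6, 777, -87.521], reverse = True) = [777, 53.6, 38.4, 17.13847, -87.521]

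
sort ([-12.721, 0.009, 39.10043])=[-12.721, 0.009, 39.10043]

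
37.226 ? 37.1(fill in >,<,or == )>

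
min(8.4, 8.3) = 8.3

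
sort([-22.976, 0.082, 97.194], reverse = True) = [97.194, 0.082, -22.976]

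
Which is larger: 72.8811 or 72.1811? 72.8811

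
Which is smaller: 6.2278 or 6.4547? 6.2278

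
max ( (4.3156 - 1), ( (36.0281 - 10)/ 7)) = 3.7183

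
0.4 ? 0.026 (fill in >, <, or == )>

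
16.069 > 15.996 True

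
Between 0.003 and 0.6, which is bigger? 0.6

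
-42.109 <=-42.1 True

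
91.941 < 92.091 True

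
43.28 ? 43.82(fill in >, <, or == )<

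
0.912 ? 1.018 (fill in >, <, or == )<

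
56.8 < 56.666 False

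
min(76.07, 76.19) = 76.07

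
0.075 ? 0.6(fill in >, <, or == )<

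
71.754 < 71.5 False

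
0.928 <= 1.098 True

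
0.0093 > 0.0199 False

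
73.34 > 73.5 False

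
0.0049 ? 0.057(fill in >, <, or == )<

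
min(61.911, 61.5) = 61.5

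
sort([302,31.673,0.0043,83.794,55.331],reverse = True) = [302,83.794,55.331,31.673,0.0043]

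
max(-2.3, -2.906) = -2.3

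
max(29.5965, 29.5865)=29.5965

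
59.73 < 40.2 False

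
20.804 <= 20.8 False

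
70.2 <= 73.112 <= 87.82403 True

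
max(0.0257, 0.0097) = 0.0257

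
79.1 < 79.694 True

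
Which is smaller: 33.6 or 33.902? 33.6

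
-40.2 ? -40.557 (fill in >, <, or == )>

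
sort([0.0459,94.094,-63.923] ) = [-63.923,0.0459,94.094]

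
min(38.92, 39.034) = 38.92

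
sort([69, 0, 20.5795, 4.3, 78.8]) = [0, 4.3, 20.5795, 69, 78.8]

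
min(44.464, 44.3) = 44.3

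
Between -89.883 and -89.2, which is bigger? -89.2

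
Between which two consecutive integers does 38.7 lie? 38 and 39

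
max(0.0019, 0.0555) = 0.0555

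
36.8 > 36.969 False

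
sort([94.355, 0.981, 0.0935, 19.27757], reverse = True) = [94.355, 19.27757, 0.981, 0.0935]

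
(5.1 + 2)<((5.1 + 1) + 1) False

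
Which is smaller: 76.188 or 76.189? 76.188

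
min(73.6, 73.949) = 73.6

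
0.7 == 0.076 False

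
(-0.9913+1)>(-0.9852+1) False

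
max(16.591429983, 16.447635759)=16.591429983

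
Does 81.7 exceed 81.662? Yes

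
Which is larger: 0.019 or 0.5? 0.5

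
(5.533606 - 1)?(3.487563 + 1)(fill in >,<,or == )>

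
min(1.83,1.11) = 1.11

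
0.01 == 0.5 False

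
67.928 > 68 False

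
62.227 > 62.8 False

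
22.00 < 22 False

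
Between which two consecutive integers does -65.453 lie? -66 and -65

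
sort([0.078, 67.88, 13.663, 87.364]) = [0.078, 13.663, 67.88, 87.364]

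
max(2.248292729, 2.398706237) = 2.398706237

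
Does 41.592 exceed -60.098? Yes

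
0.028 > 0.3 False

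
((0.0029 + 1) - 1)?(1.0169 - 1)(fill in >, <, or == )<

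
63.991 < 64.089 True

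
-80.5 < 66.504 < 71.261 True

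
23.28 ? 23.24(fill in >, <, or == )>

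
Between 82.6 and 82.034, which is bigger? 82.6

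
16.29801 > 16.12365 True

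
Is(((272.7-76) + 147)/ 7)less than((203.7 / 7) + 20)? No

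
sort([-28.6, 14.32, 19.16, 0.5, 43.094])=[-28.6, 0.5, 14.32, 19.16, 43.094]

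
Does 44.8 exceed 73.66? No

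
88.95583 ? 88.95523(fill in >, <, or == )>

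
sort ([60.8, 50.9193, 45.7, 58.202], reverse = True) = [60.8, 58.202, 50.9193, 45.7]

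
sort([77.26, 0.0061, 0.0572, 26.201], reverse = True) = [77.26, 26.201, 0.0572, 0.0061]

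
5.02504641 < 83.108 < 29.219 False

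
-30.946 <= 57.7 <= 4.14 False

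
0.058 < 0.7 True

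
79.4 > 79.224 True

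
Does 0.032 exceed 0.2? No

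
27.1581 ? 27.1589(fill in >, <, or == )<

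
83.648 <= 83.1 False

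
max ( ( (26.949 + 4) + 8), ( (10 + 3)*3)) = 39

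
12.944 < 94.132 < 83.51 False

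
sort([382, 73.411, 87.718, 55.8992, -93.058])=[-93.058, 55.8992, 73.411, 87.718, 382]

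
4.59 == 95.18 False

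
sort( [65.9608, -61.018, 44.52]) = [-61.018, 44.52, 65.9608]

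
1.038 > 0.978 True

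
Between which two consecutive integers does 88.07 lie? 88 and 89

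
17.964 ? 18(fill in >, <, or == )<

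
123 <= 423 True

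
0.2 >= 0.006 True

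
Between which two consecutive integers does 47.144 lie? 47 and 48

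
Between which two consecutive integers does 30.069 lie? 30 and 31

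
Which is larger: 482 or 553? 553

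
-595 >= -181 False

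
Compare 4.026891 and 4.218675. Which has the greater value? 4.218675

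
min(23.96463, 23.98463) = 23.96463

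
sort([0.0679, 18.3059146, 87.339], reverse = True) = [87.339, 18.3059146, 0.0679]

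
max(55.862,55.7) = 55.862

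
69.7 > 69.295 True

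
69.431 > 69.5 False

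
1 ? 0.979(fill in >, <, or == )>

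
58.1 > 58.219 False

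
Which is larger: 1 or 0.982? 1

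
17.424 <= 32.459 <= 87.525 True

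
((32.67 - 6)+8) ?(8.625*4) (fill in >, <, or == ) >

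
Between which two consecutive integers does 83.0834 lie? 83 and 84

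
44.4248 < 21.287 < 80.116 False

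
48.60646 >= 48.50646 True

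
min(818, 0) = 0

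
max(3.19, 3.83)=3.83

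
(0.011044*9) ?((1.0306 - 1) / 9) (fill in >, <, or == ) >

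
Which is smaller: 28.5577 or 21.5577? 21.5577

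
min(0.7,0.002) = 0.002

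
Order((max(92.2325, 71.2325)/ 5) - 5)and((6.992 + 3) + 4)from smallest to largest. ((max(92.2325, 71.2325)/ 5) - 5), ((6.992 + 3) + 4)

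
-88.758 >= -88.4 False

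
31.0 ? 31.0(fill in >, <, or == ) ==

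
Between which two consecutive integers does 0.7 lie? 0 and 1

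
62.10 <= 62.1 True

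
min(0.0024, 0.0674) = 0.0024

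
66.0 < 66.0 False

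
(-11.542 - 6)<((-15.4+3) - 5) True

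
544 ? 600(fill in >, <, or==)<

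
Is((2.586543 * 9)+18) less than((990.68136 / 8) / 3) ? No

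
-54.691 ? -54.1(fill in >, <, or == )<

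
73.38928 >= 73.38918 True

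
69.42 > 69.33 True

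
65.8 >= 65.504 True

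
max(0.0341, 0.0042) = 0.0341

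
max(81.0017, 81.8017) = 81.8017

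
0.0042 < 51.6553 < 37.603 False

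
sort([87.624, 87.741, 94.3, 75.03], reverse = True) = [94.3, 87.741, 87.624, 75.03]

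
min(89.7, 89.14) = 89.14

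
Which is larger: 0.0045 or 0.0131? 0.0131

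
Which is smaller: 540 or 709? 540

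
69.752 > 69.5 True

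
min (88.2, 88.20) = 88.2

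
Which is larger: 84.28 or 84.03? 84.28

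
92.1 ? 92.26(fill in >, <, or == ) <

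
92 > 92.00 False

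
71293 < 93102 True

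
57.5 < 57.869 True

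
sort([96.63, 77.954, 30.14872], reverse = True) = [96.63, 77.954, 30.14872]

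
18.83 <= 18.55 False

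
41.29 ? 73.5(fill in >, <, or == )<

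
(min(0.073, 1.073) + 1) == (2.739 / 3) False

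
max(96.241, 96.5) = 96.5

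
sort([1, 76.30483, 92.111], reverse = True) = [92.111, 76.30483, 1]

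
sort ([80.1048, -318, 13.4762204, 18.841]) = [-318, 13.4762204, 18.841, 80.1048]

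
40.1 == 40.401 False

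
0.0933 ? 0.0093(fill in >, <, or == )>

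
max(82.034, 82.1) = 82.1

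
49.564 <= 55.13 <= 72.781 True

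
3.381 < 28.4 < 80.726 True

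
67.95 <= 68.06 True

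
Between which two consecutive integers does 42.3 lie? 42 and 43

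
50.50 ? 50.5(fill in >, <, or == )==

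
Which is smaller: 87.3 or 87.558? 87.3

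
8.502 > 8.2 True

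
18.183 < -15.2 False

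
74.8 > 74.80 False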